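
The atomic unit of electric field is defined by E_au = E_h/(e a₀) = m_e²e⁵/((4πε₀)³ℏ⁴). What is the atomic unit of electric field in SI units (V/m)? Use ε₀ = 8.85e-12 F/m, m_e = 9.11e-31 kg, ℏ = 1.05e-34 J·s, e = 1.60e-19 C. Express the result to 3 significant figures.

5.20e11 V/m

E_au = E_h/(e a₀) = m_e²e⁵/((4πε₀)³ℏ⁴)
E_h = 4.38e-18 J
a₀ = 5.26e-11 m
E_h/(e·a₀) = 5.20e11 V/m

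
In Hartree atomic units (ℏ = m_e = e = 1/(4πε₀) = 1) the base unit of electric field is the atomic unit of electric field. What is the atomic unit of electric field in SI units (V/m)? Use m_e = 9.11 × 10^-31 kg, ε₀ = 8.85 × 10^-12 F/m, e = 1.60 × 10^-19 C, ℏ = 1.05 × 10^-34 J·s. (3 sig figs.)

E_au = E_h/(e a₀) = m_e²e⁵/((4πε₀)³ℏ⁴)
E_h = 4.38 × 10^-18 J
a₀ = 5.26 × 10^-11 m
E_h/(e·a₀) = 5.20 × 10^11 V/m

5.20 × 10^11 V/m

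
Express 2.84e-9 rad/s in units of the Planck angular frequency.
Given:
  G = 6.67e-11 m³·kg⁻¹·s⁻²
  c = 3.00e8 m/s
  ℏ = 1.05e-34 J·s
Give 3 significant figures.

Planck angular frequency: ω_P = √(c⁵/(ℏG)) = 1.86e43 rad/s.
2.84e-9 / 1.86e43 = 1.52e-52

1.52e-52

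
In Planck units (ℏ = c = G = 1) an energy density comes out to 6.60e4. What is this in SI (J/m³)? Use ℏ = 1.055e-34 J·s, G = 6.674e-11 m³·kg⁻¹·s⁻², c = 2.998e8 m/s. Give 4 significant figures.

3.057e118 J/m³

One Planck energy density: u_P = c⁷/(ℏG²) = 4.632e113 J/m³.
6.60e4 × 4.632e113 J/m³ = 3.057e118 J/m³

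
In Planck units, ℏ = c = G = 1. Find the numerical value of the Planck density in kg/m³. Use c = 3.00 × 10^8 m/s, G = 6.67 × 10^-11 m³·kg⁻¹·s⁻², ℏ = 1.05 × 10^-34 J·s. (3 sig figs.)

The unique combination of the constants set to 1 with dimensions of density is ρ_P = c⁵/(ℏG²).
  = 2.43 × 10^42 / 4.67 × 10^-55
  = 5.20 × 10^96 kg/m³

5.20 × 10^96 kg/m³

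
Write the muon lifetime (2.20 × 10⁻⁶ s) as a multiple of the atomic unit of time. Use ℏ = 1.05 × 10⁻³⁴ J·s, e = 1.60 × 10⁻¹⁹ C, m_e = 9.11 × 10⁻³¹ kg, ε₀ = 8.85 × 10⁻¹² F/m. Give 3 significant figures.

9.17 × 10¹⁰

atomic unit of time: τ_au = (4πε₀)²ℏ³/(m_e e⁴) = 2.40 × 10⁻¹⁷ s.
2.20 × 10⁻⁶ / 2.40 × 10⁻¹⁷ = 9.17 × 10¹⁰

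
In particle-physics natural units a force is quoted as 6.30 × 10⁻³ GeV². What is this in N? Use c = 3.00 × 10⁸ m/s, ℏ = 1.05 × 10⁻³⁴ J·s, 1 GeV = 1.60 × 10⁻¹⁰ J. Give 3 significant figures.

Force is [E]/[L] = [E]²/(ℏc); restore (ℏc)⁻¹.
1 GeV² → 1/(ℏc) × (1 GeV in J)² = 8.13 × 10⁵ N.
Result: 6.30 × 10⁻³ × 8.13 × 10⁵ = 5.12 × 10³ N.

5.12 × 10³ N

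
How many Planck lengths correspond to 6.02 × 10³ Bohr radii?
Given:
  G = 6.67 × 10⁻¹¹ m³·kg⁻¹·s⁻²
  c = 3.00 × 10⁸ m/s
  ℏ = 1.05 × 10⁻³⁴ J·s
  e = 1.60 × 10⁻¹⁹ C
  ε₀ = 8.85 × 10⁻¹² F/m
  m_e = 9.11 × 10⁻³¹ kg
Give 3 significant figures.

Bohr radius: a₀ = 4πε₀ℏ²/(m_e e²) = 5.26 × 10⁻¹¹ m
Planck length: ℓ_P = √(ℏG/c³) = 1.61 × 10⁻³⁵ m
6.02 × 10³ × 5.26 × 10⁻¹¹ / 1.61 × 10⁻³⁵ = 1.97 × 10²⁸

1.97 × 10²⁸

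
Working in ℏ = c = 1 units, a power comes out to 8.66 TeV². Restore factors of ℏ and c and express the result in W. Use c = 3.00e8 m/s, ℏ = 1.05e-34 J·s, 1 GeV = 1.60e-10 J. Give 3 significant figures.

2.11e21 W

Power is [E]/[T] = [E]²/ℏ.
1 GeV² → 1/ℏ × (1 GeV in J)² = 2.44e14 W.
Convert the energy scale: 8.66 TeV² = 8.66e6 GeV².
Result: 8.66e6 × 2.44e14 = 2.11e21 W.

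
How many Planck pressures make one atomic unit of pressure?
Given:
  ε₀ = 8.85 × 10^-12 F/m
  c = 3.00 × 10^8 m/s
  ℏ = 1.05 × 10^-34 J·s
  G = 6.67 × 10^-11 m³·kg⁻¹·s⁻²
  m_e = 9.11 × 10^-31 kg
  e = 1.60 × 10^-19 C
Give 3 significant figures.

atomic unit of pressure: P_au = E_h/a₀³ = m_e⁴e¹⁰/((4πε₀)⁵ℏ⁸) = 3.01 × 10^13 Pa
Planck pressure: p_P = c⁷/(ℏG²) = 4.68 × 10^113 Pa
ratio = 3.01 × 10^13 / 4.68 × 10^113 = 6.44 × 10^-101

6.44 × 10^-101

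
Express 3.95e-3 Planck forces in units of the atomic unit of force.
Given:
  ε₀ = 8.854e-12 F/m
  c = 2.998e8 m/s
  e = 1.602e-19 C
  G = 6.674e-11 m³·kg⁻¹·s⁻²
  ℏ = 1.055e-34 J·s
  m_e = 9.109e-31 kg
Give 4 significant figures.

Planck force: F_P = c⁴/G = 1.210e44 N
atomic unit of force: F_au = E_h/a₀ = m_e²e⁶/((4πε₀)³ℏ⁴) = 8.220e-8 N
3.95e-3 × 1.210e44 / 8.220e-8 = 5.817e48

5.817e48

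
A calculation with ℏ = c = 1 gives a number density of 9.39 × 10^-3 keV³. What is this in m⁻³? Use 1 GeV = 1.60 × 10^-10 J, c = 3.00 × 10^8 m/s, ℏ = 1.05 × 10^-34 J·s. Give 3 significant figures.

Number density is [L]⁻³ = [E]³/(ℏc)³.
1 GeV³ → 1/(ℏc)³ × (1 GeV in J)³ = 1.31 × 10^47 m⁻³.
Convert the energy scale: 9.39 × 10^-3 keV³ = 9.39 × 10^-21 GeV³.
Result: 9.39 × 10^-21 × 1.31 × 10^47 = 1.23 × 10^27 m⁻³.

1.23 × 10^27 m⁻³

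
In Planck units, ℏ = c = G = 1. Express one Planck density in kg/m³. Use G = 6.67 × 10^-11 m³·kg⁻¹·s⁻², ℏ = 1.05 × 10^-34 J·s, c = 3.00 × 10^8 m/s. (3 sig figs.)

The unique combination of the constants set to 1 with dimensions of density is ρ_P = c⁵/(ℏG²).
  = 2.43 × 10^42 / 4.67 × 10^-55
  = 5.20 × 10^96 kg/m³

5.20 × 10^96 kg/m³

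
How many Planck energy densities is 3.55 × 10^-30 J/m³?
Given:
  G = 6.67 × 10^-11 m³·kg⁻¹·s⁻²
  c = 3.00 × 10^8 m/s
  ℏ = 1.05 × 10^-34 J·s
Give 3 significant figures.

Planck energy density: u_P = c⁷/(ℏG²) = 4.68 × 10^113 J/m³.
3.55 × 10^-30 / 4.68 × 10^113 = 7.58 × 10^-144

7.58 × 10^-144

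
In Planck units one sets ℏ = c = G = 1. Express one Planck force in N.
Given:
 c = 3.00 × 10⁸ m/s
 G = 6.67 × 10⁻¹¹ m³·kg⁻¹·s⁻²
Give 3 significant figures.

1.21 × 10⁴⁴ N

F_P = c⁴/G
  = 8.10 × 10³³ / 6.67 × 10⁻¹¹
  = 1.21 × 10⁴⁴ N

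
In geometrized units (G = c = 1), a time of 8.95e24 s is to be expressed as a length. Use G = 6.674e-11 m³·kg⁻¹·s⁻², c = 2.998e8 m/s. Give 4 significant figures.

2.683e33 m

Time → length via c.
8.95e24 s × (c) = 2.683e33 m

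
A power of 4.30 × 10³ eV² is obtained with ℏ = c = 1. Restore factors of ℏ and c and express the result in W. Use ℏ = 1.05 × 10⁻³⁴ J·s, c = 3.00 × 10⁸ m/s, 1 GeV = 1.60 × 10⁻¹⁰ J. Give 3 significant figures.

Power is [E]/[T] = [E]²/ℏ.
1 GeV² → 1/ℏ × (1 GeV in J)² = 2.44 × 10¹⁴ W.
Convert the energy scale: 4.30 × 10³ eV² = 4.30 × 10⁻¹⁵ GeV².
Result: 4.30 × 10⁻¹⁵ × 2.44 × 10¹⁴ = 1.05 W.

1.05 W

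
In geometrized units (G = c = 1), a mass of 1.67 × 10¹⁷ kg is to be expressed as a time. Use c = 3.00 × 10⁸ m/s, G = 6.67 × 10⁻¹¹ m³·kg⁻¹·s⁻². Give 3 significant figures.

4.13 × 10⁻¹⁹ s

Mass → time via G/c³.
1.67 × 10¹⁷ kg × (G/c³) = 4.13 × 10⁻¹⁹ s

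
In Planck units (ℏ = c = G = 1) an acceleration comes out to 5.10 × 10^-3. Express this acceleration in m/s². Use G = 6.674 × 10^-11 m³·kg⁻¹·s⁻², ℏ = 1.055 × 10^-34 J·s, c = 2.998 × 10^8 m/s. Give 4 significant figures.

2.836 × 10^49 m/s²

One Planck acceleration: a_P = √(c⁷/(ℏG)) = 5.560 × 10^51 m/s².
5.10 × 10^-3 × 5.560 × 10^51 m/s² = 2.836 × 10^49 m/s²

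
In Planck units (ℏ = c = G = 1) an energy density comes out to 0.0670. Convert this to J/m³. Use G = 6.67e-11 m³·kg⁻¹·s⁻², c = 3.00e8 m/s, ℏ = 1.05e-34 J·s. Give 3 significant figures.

One Planck energy density: u_P = c⁷/(ℏG²) = 4.68e113 J/m³.
0.0670 × 4.68e113 J/m³ = 3.14e112 J/m³

3.14e112 J/m³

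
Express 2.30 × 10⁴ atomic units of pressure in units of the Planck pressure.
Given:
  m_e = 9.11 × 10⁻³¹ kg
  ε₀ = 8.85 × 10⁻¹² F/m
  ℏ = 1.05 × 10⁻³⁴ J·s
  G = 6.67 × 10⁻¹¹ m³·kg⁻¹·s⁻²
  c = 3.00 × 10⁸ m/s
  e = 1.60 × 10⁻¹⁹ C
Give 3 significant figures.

atomic unit of pressure: P_au = E_h/a₀³ = m_e⁴e¹⁰/((4πε₀)⁵ℏ⁸) = 3.01 × 10¹³ Pa
Planck pressure: p_P = c⁷/(ℏG²) = 4.68 × 10¹¹³ Pa
2.30 × 10⁴ × 3.01 × 10¹³ / 4.68 × 10¹¹³ = 1.48 × 10⁻⁹⁶

1.48 × 10⁻⁹⁶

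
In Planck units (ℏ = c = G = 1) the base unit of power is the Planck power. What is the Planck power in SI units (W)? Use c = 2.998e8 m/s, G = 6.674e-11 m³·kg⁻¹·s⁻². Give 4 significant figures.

3.629e52 W

P_P = c⁵/G
  = 2.422e42 / 6.674e-11
  = 3.629e52 W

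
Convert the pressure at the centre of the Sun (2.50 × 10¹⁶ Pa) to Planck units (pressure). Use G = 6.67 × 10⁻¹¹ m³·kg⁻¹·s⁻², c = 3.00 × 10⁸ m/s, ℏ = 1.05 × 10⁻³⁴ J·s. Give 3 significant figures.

Planck pressure: p_P = c⁷/(ℏG²) = 4.68 × 10¹¹³ Pa.
2.50 × 10¹⁶ / 4.68 × 10¹¹³ = 5.34 × 10⁻⁹⁸

5.34 × 10⁻⁹⁸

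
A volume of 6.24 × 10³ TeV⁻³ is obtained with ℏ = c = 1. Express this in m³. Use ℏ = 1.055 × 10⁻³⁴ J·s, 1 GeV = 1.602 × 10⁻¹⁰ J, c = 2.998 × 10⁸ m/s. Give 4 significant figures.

4.802 × 10⁻⁵³ m³

Volume is [L]³ = [E]⁻³·(ℏc)³.
1 GeV⁻³ → (ℏc)³ × (1 GeV in J)⁻³ = 7.696 × 10⁻⁴⁸ m³.
Convert the energy scale: 6.24 × 10³ TeV⁻³ = 6.24 × 10⁻⁶ GeV⁻³.
Result: 6.24 × 10⁻⁶ × 7.696 × 10⁻⁴⁸ = 4.802 × 10⁻⁵³ m³.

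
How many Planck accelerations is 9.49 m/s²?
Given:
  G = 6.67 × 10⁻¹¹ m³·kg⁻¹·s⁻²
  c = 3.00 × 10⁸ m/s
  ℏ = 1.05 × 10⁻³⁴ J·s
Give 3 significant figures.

1.70 × 10⁻⁵¹

Planck acceleration: a_P = √(c⁷/(ℏG)) = 5.59 × 10⁵¹ m/s².
9.49 / 5.59 × 10⁵¹ = 1.70 × 10⁻⁵¹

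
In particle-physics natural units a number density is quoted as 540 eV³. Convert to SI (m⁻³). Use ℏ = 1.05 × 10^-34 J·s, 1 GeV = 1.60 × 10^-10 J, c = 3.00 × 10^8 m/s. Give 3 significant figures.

Number density is [L]⁻³ = [E]³/(ℏc)³.
1 GeV³ → 1/(ℏc)³ × (1 GeV in J)³ = 1.31 × 10^47 m⁻³.
Convert the energy scale: 540 eV³ = 5.40 × 10^-25 GeV³.
Result: 5.40 × 10^-25 × 1.31 × 10^47 = 7.08 × 10^22 m⁻³.

7.08 × 10^22 m⁻³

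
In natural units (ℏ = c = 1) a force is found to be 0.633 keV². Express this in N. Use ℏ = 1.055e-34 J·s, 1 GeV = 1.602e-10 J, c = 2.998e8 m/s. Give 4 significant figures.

Force is [E]/[L] = [E]²/(ℏc); restore (ℏc)⁻¹.
1 GeV² → 1/(ℏc) × (1 GeV in J)² = 8.114e5 N.
Convert the energy scale: 0.633 keV² = 6.33e-13 GeV².
Result: 6.33e-13 × 8.114e5 = 5.136e-7 N.

5.136e-7 N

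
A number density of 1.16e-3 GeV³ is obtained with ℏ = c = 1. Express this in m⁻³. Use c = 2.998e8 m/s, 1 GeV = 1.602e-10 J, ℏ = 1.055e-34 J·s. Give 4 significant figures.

Number density is [L]⁻³ = [E]³/(ℏc)³.
1 GeV³ → 1/(ℏc)³ × (1 GeV in J)³ = 1.299e47 m⁻³.
Result: 1.16e-3 × 1.299e47 = 1.507e44 m⁻³.

1.507e44 m⁻³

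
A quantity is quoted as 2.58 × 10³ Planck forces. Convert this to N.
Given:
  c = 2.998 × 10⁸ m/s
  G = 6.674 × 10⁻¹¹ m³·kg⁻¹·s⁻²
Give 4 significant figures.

3.123 × 10⁴⁷ N

One Planck force: F_P = c⁴/G = 1.210 × 10⁴⁴ N.
2.58 × 10³ × 1.210 × 10⁴⁴ N = 3.123 × 10⁴⁷ N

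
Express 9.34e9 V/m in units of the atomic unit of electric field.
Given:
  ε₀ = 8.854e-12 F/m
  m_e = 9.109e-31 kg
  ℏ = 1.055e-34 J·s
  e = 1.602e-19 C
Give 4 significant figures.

0.01820

atomic unit of electric field: E_au = E_h/(e a₀) = m_e²e⁵/((4πε₀)³ℏ⁴) = 5.131e11 V/m.
9.34e9 / 5.131e11 = 0.01820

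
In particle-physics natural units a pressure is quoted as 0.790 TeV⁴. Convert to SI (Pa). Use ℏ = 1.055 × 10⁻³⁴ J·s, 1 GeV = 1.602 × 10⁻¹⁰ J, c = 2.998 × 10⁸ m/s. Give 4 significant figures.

Pressure is [E]/[L]³ = [E]⁴/(ℏc)³.
1 GeV⁴ → 1/(ℏc)³ × (1 GeV in J)⁴ = 2.082 × 10³⁷ Pa.
Convert the energy scale: 0.790 TeV⁴ = 7.90 × 10¹¹ GeV⁴.
Result: 7.90 × 10¹¹ × 2.082 × 10³⁷ = 1.644 × 10⁴⁹ Pa.

1.644 × 10⁴⁹ Pa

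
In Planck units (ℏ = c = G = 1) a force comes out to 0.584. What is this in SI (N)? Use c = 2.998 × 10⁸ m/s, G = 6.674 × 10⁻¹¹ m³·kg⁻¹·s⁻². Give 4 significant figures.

One Planck force: F_P = c⁴/G = 1.210 × 10⁴⁴ N.
0.584 × 1.210 × 10⁴⁴ N = 7.069 × 10⁴³ N

7.069 × 10⁴³ N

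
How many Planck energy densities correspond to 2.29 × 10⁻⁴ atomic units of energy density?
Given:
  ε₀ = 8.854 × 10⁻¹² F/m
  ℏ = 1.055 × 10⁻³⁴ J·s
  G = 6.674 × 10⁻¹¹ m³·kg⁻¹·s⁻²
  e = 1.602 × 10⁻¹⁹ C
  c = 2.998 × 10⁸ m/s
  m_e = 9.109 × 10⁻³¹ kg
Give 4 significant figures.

atomic unit of energy density: u_au = E_h/a₀³ = m_e⁴e¹⁰/((4πε₀)⁵ℏ⁸) = 2.929 × 10¹³ J/m³
Planck energy density: u_P = c⁷/(ℏG²) = 4.632 × 10¹¹³ J/m³
2.29 × 10⁻⁴ × 2.929 × 10¹³ / 4.632 × 10¹¹³ = 1.448 × 10⁻¹⁰⁴

1.448 × 10⁻¹⁰⁴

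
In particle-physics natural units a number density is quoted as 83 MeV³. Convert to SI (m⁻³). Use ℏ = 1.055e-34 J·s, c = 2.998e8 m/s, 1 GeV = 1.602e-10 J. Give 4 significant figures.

Number density is [L]⁻³ = [E]³/(ℏc)³.
1 GeV³ → 1/(ℏc)³ × (1 GeV in J)³ = 1.299e47 m⁻³.
Convert the energy scale: 83 MeV³ = 8.30e-8 GeV³.
Result: 8.30e-8 × 1.299e47 = 1.078e40 m⁻³.

1.078e40 m⁻³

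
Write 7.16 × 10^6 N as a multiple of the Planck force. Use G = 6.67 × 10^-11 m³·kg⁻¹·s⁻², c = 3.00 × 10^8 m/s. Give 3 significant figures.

5.90 × 10^-38

Planck force: F_P = c⁴/G = 1.21 × 10^44 N.
7.16 × 10^6 / 1.21 × 10^44 = 5.90 × 10^-38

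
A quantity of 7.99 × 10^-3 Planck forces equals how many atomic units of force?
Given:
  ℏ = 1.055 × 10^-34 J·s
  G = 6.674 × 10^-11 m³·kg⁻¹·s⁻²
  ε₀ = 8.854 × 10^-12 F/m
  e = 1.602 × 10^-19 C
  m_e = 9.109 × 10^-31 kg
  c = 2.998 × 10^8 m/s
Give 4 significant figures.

1.177 × 10^49

Planck force: F_P = c⁴/G = 1.210 × 10^44 N
atomic unit of force: F_au = E_h/a₀ = m_e²e⁶/((4πε₀)³ℏ⁴) = 8.220 × 10^-8 N
7.99 × 10^-3 × 1.210 × 10^44 / 8.220 × 10^-8 = 1.177 × 10^49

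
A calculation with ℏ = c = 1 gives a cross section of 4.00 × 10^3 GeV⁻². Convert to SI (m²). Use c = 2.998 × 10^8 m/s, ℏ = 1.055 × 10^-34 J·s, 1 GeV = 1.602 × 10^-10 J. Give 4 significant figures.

Area is [L]² = [E]⁻²·(ℏc)²; restore (ℏc)².
1 GeV⁻² → (ℏc)² × (1 GeV in J)⁻² = 3.898 × 10^-32 m².
Result: 4.00 × 10^3 × 3.898 × 10^-32 = 1.559 × 10^-28 m².

1.559 × 10^-28 m²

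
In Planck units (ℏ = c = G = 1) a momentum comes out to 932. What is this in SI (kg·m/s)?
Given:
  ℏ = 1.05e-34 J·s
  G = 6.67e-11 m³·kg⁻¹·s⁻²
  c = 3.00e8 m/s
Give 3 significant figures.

One Planck momentum: p_P = √(ℏc³/G) = 6.52 kg·m/s.
932 × 6.52 kg·m/s = 6.08e3 kg·m/s

6.08e3 kg·m/s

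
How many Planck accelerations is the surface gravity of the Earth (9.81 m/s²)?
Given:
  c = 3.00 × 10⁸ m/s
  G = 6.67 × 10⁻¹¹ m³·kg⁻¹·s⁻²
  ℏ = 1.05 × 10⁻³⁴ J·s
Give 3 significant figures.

1.76 × 10⁻⁵¹

Planck acceleration: a_P = √(c⁷/(ℏG)) = 5.59 × 10⁵¹ m/s².
9.81 / 5.59 × 10⁵¹ = 1.76 × 10⁻⁵¹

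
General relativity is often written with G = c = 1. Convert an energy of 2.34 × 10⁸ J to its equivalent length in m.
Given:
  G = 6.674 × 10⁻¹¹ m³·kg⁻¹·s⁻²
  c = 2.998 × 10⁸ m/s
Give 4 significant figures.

Energy → length via G/c⁴.
2.34 × 10⁸ J × (G/c⁴) = 1.933 × 10⁻³⁶ m

1.933 × 10⁻³⁶ m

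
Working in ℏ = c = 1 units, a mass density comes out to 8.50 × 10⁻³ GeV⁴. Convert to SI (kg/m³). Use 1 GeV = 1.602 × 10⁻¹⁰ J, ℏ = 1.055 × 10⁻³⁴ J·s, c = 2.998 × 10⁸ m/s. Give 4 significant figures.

Mass density is [E]/(c²[L]³) = [E]⁴/(ℏ³c⁵).
1 GeV⁴ → 1/(ℏ³c⁵) × (1 GeV in J)⁴ = 2.316 × 10²⁰ kg/m³.
Result: 8.50 × 10⁻³ × 2.316 × 10²⁰ = 1.969 × 10¹⁸ kg/m³.

1.969 × 10¹⁸ kg/m³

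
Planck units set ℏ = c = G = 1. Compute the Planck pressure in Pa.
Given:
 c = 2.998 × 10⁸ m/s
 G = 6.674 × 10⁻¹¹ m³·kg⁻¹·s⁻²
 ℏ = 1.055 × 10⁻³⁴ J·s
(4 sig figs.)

Dimensional analysis gives p_P = c⁷/(ℏG²).
  = 2.177 × 10⁵⁹ / 4.699 × 10⁻⁵⁵
  = 4.632 × 10¹¹³ Pa

4.632 × 10¹¹³ Pa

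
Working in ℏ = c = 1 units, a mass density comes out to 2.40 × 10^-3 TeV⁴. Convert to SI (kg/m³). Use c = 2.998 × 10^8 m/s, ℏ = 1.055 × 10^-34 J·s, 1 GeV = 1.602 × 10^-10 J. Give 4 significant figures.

5.558 × 10^29 kg/m³

Mass density is [E]/(c²[L]³) = [E]⁴/(ℏ³c⁵).
1 GeV⁴ → 1/(ℏ³c⁵) × (1 GeV in J)⁴ = 2.316 × 10^20 kg/m³.
Convert the energy scale: 2.40 × 10^-3 TeV⁴ = 2.40 × 10^9 GeV⁴.
Result: 2.40 × 10^9 × 2.316 × 10^20 = 5.558 × 10^29 kg/m³.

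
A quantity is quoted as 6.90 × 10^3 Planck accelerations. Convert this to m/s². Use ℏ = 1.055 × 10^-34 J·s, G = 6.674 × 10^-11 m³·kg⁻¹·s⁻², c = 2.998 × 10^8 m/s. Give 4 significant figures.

3.837 × 10^55 m/s²

One Planck acceleration: a_P = √(c⁷/(ℏG)) = 5.560 × 10^51 m/s².
6.90 × 10^3 × 5.560 × 10^51 m/s² = 3.837 × 10^55 m/s²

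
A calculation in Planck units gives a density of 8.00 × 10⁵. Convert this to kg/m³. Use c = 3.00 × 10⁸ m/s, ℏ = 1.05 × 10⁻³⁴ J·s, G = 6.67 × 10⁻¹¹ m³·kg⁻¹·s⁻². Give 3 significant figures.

4.16 × 10¹⁰² kg/m³

One Planck density: ρ_P = c⁵/(ℏG²) = 5.20 × 10⁹⁶ kg/m³.
8.00 × 10⁵ × 5.20 × 10⁹⁶ kg/m³ = 4.16 × 10¹⁰² kg/m³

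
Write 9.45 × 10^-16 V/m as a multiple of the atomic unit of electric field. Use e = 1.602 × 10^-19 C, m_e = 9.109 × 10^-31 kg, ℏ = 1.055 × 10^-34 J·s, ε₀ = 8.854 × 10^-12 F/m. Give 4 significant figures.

1.842 × 10^-27

atomic unit of electric field: E_au = E_h/(e a₀) = m_e²e⁵/((4πε₀)³ℏ⁴) = 5.131 × 10^11 V/m.
9.45 × 10^-16 / 5.131 × 10^11 = 1.842 × 10^-27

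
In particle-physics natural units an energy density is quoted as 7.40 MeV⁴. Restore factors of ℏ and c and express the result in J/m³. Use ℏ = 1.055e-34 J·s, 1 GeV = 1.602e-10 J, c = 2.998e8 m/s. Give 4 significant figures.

1.540e26 J/m³

[E]/[L]³ = [E]⁴/(ℏc)³; restore (ℏc)⁻³.
1 GeV⁴ → 1/(ℏc)³ × (1 GeV in J)⁴ = 2.082e37 J/m³.
Convert the energy scale: 7.40 MeV⁴ = 7.40e-12 GeV⁴.
Result: 7.40e-12 × 2.082e37 = 1.540e26 J/m³.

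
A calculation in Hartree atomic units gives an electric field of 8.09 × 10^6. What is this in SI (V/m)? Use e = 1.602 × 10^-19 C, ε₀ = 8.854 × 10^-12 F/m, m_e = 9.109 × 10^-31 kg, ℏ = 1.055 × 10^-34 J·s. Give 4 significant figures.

4.151 × 10^18 V/m

One atomic unit of electric field: E_au = E_h/(e a₀) = m_e²e⁵/((4πε₀)³ℏ⁴) = 5.131 × 10^11 V/m.
8.09 × 10^6 × 5.131 × 10^11 V/m = 4.151 × 10^18 V/m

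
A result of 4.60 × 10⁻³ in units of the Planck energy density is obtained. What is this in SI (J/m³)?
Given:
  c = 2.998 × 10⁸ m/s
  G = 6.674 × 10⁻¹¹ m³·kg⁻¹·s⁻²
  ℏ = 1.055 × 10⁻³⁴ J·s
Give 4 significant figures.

One Planck energy density: u_P = c⁷/(ℏG²) = 4.632 × 10¹¹³ J/m³.
4.60 × 10⁻³ × 4.632 × 10¹¹³ J/m³ = 2.131 × 10¹¹¹ J/m³

2.131 × 10¹¹¹ J/m³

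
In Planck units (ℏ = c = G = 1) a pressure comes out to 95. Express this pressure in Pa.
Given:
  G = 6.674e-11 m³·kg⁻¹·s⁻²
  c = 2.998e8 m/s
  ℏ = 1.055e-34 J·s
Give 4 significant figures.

4.401e115 Pa

One Planck pressure: p_P = c⁷/(ℏG²) = 4.632e113 Pa.
95 × 4.632e113 Pa = 4.401e115 Pa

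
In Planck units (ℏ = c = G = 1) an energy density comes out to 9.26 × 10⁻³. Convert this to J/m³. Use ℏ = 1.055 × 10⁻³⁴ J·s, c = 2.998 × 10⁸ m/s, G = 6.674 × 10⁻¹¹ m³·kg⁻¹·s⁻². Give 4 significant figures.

One Planck energy density: u_P = c⁷/(ℏG²) = 4.632 × 10¹¹³ J/m³.
9.26 × 10⁻³ × 4.632 × 10¹¹³ J/m³ = 4.290 × 10¹¹¹ J/m³

4.290 × 10¹¹¹ J/m³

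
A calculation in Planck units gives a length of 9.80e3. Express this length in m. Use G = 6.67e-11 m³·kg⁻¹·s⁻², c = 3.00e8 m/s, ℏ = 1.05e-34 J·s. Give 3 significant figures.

One Planck length: ℓ_P = √(ℏG/c³) = 1.61e-35 m.
9.80e3 × 1.61e-35 m = 1.58e-31 m

1.58e-31 m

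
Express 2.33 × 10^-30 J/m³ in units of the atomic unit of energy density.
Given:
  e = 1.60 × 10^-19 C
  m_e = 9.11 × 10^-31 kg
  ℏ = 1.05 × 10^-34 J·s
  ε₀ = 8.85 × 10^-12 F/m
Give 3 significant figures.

atomic unit of energy density: u_au = E_h/a₀³ = m_e⁴e¹⁰/((4πε₀)⁵ℏ⁸) = 3.01 × 10^13 J/m³.
2.33 × 10^-30 / 3.01 × 10^13 = 7.73 × 10^-44

7.73 × 10^-44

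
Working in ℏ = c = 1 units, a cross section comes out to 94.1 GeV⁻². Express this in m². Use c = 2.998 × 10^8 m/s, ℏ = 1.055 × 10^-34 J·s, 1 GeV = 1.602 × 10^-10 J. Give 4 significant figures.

Area is [L]² = [E]⁻²·(ℏc)²; restore (ℏc)².
1 GeV⁻² → (ℏc)² × (1 GeV in J)⁻² = 3.898 × 10^-32 m².
Result: 94.1 × 3.898 × 10^-32 = 3.668 × 10^-30 m².

3.668 × 10^-30 m²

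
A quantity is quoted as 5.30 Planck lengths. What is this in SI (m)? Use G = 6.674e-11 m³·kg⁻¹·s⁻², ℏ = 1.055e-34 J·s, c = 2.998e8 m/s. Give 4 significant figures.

8.567e-35 m

One Planck length: ℓ_P = √(ℏG/c³) = 1.616e-35 m.
5.30 × 1.616e-35 m = 8.567e-35 m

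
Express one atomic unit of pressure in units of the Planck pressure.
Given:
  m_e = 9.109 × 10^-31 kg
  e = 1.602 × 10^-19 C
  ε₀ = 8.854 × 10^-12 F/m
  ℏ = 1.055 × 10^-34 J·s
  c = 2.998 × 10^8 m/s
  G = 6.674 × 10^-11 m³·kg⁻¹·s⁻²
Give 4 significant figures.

atomic unit of pressure: P_au = E_h/a₀³ = m_e⁴e¹⁰/((4πε₀)⁵ℏ⁸) = 2.929 × 10^13 Pa
Planck pressure: p_P = c⁷/(ℏG²) = 4.632 × 10^113 Pa
ratio = 2.929 × 10^13 / 4.632 × 10^113 = 6.323 × 10^-101

6.323 × 10^-101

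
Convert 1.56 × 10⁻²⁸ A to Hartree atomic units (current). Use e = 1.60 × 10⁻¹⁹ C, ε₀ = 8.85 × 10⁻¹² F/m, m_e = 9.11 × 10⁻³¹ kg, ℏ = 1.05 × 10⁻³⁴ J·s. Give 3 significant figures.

2.34 × 10⁻²⁶

atomic unit of electric current: I_au = e E_h/ℏ = m_e e⁵/((4πε₀)²ℏ³) = 6.67 × 10⁻³ A.
1.56 × 10⁻²⁸ / 6.67 × 10⁻³ = 2.34 × 10⁻²⁶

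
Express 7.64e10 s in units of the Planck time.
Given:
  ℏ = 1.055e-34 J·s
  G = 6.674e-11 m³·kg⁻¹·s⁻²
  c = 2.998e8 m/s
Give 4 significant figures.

Planck time: t_P = √(ℏG/c⁵) = 5.392e-44 s.
7.64e10 / 5.392e-44 = 1.417e54

1.417e54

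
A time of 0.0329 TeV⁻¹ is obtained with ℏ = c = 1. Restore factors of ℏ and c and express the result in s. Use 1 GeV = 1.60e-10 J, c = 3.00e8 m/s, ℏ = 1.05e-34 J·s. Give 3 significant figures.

2.16e-29 s

A time is [E]⁻¹ in ℏ=c=1; restore one factor of ℏ.
1 GeV⁻¹ → ℏ × (1 GeV in J)⁻¹ = 6.56e-25 s.
Convert the energy scale: 0.0329 TeV⁻¹ = 3.29e-5 GeV⁻¹.
Result: 3.29e-5 × 6.56e-25 = 2.16e-29 s.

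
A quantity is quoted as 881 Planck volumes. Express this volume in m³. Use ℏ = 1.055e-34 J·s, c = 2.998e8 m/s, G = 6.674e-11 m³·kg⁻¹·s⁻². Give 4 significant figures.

3.721e-102 m³

One Planck volume: V_P = (ℏG/c³)^(3/2) = 4.224e-105 m³.
881 × 4.224e-105 m³ = 3.721e-102 m³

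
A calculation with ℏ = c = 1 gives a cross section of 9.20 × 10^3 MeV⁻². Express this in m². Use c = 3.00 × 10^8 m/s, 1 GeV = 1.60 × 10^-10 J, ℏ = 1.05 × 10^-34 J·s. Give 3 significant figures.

Area is [L]² = [E]⁻²·(ℏc)²; restore (ℏc)².
1 GeV⁻² → (ℏc)² × (1 GeV in J)⁻² = 3.88 × 10^-32 m².
Convert the energy scale: 9.20 × 10^3 MeV⁻² = 9.20 × 10^9 GeV⁻².
Result: 9.20 × 10^9 × 3.88 × 10^-32 = 3.57 × 10^-22 m².

3.57 × 10^-22 m²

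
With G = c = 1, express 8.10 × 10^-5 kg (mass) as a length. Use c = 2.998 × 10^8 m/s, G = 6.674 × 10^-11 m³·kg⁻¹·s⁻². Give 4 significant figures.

In G = c = 1 units mass has dimensions of length; the conversion factor is G/c².
8.10 × 10^-5 kg × (G/c²) = 6.015 × 10^-32 m

6.015 × 10^-32 m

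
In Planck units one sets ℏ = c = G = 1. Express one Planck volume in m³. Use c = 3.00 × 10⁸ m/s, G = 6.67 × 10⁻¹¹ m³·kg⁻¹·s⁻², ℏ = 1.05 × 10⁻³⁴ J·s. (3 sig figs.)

V_P = (ℏG/c³)^(3/2)
  = √(1.75 × 10⁻²⁰⁹)
  = 4.18 × 10⁻¹⁰⁵ m³

4.18 × 10⁻¹⁰⁵ m³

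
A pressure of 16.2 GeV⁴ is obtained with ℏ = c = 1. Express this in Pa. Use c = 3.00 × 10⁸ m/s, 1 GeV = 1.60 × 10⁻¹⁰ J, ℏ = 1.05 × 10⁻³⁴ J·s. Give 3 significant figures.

Pressure is [E]/[L]³ = [E]⁴/(ℏc)³.
1 GeV⁴ → 1/(ℏc)³ × (1 GeV in J)⁴ = 2.10 × 10³⁷ Pa.
Result: 16.2 × 2.10 × 10³⁷ = 3.40 × 10³⁸ Pa.

3.40 × 10³⁸ Pa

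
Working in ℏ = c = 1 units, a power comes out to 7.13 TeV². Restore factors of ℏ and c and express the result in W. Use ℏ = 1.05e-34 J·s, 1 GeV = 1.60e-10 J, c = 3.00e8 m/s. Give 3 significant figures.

Power is [E]/[T] = [E]²/ℏ.
1 GeV² → 1/ℏ × (1 GeV in J)² = 2.44e14 W.
Convert the energy scale: 7.13 TeV² = 7.13e6 GeV².
Result: 7.13e6 × 2.44e14 = 1.74e21 W.

1.74e21 W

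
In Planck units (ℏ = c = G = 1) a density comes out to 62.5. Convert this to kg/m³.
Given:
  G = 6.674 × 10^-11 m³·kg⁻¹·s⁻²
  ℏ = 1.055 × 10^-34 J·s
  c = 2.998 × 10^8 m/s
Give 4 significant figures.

3.221 × 10^98 kg/m³

One Planck density: ρ_P = c⁵/(ℏG²) = 5.154 × 10^96 kg/m³.
62.5 × 5.154 × 10^96 kg/m³ = 3.221 × 10^98 kg/m³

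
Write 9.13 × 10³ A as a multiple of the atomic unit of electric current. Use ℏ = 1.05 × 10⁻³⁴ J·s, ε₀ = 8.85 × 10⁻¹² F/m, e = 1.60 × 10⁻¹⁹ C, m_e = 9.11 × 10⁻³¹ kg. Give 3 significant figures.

1.37 × 10⁶

atomic unit of electric current: I_au = e E_h/ℏ = m_e e⁵/((4πε₀)²ℏ³) = 6.67 × 10⁻³ A.
9.13 × 10³ / 6.67 × 10⁻³ = 1.37 × 10⁶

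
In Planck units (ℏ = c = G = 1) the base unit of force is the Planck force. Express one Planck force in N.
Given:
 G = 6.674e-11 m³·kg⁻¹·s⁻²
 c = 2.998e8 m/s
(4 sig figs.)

F_P = c⁴/G
  = 8.078e33 / 6.674e-11
  = 1.210e44 N

1.210e44 N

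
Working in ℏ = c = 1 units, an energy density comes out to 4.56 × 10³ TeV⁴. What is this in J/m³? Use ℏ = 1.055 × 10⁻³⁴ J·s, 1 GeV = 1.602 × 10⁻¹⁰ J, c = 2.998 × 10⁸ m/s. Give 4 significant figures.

[E]/[L]³ = [E]⁴/(ℏc)³; restore (ℏc)⁻³.
1 GeV⁴ → 1/(ℏc)³ × (1 GeV in J)⁴ = 2.082 × 10³⁷ J/m³.
Convert the energy scale: 4.56 × 10³ TeV⁴ = 4.56 × 10¹⁵ GeV⁴.
Result: 4.56 × 10¹⁵ × 2.082 × 10³⁷ = 9.492 × 10⁵² J/m³.

9.492 × 10⁵² J/m³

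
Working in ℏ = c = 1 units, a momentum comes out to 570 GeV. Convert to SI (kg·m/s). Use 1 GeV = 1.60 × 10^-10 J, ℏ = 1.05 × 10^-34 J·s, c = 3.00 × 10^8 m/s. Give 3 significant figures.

Momentum is [E]/c; divide by c.
1 GeV → 1/c × (1 GeV in J) = 5.33 × 10^-19 kg·m/s.
Result: 570 × 5.33 × 10^-19 = 3.04 × 10^-16 kg·m/s.

3.04 × 10^-16 kg·m/s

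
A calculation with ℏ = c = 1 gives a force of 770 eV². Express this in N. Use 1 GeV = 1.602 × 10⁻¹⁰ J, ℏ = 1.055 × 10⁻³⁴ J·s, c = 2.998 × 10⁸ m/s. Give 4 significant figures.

Force is [E]/[L] = [E]²/(ℏc); restore (ℏc)⁻¹.
1 GeV² → 1/(ℏc) × (1 GeV in J)² = 8.114 × 10⁵ N.
Convert the energy scale: 770 eV² = 7.70 × 10⁻¹⁶ GeV².
Result: 7.70 × 10⁻¹⁶ × 8.114 × 10⁵ = 6.248 × 10⁻¹⁰ N.

6.248 × 10⁻¹⁰ N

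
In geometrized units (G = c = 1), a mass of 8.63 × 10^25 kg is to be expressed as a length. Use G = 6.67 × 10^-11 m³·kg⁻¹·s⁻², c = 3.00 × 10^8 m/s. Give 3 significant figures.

In G = c = 1 units mass has dimensions of length; the conversion factor is G/c².
8.63 × 10^25 kg × (G/c²) = 0.0640 m

0.0640 m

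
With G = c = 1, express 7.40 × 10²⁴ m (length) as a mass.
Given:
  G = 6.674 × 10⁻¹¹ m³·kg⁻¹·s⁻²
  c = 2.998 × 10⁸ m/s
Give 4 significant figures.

9.966 × 10⁵¹ kg

Length → mass via c²/G.
7.40 × 10²⁴ m × (c²/G) = 9.966 × 10⁵¹ kg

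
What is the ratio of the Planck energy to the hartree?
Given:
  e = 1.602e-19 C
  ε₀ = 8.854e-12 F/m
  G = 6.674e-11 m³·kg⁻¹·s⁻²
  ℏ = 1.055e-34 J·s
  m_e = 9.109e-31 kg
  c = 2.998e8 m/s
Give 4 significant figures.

4.494e26

Planck energy: E_P = √(ℏc⁵/G) = 1.957e9 J
hartree: E_h = m_e e⁴/(4πε₀ℏ)² = 4.354e-18 J
ratio = 1.957e9 / 4.354e-18 = 4.494e26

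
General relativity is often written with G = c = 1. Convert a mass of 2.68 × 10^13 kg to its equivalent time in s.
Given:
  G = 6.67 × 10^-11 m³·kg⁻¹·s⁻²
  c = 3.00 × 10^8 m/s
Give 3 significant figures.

6.62 × 10^-23 s

Mass → time via G/c³.
2.68 × 10^13 kg × (G/c³) = 6.62 × 10^-23 s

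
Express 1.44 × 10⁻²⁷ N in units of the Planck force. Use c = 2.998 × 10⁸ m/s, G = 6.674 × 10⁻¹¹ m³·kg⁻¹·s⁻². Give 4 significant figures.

Planck force: F_P = c⁴/G = 1.210 × 10⁴⁴ N.
1.44 × 10⁻²⁷ / 1.210 × 10⁴⁴ = 1.190 × 10⁻⁷¹

1.190 × 10⁻⁷¹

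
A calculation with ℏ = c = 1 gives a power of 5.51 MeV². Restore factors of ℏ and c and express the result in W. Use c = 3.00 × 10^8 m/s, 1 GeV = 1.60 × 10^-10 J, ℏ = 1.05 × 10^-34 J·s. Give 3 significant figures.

1.34 × 10^9 W

Power is [E]/[T] = [E]²/ℏ.
1 GeV² → 1/ℏ × (1 GeV in J)² = 2.44 × 10^14 W.
Convert the energy scale: 5.51 MeV² = 5.51 × 10^-6 GeV².
Result: 5.51 × 10^-6 × 2.44 × 10^14 = 1.34 × 10^9 W.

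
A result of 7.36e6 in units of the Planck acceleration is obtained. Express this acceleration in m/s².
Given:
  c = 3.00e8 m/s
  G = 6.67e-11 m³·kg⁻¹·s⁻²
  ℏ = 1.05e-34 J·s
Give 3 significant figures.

One Planck acceleration: a_P = √(c⁷/(ℏG)) = 5.59e51 m/s².
7.36e6 × 5.59e51 m/s² = 4.11e58 m/s²

4.11e58 m/s²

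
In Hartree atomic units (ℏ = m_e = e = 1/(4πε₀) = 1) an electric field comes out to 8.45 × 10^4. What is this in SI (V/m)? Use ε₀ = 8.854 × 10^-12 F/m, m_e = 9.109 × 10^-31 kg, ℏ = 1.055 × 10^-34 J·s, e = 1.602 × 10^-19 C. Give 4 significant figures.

One atomic unit of electric field: E_au = E_h/(e a₀) = m_e²e⁵/((4πε₀)³ℏ⁴) = 5.131 × 10^11 V/m.
8.45 × 10^4 × 5.131 × 10^11 V/m = 4.336 × 10^16 V/m

4.336 × 10^16 V/m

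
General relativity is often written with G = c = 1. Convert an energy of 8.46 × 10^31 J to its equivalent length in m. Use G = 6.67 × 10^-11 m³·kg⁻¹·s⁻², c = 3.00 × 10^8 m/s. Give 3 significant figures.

6.97 × 10^-13 m

Energy → length via G/c⁴.
8.46 × 10^31 J × (G/c⁴) = 6.97 × 10^-13 m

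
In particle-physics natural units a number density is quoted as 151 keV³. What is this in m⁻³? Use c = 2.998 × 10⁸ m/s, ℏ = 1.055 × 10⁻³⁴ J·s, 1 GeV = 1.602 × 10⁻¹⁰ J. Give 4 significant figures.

Number density is [L]⁻³ = [E]³/(ℏc)³.
1 GeV³ → 1/(ℏc)³ × (1 GeV in J)³ = 1.299 × 10⁴⁷ m⁻³.
Convert the energy scale: 151 keV³ = 1.51 × 10⁻¹⁶ GeV³.
Result: 1.51 × 10⁻¹⁶ × 1.299 × 10⁴⁷ = 1.962 × 10³¹ m⁻³.

1.962 × 10³¹ m⁻³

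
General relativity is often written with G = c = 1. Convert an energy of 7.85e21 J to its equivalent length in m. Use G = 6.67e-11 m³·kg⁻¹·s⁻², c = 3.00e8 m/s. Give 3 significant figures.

6.46e-23 m

Energy → length via G/c⁴.
7.85e21 J × (G/c⁴) = 6.46e-23 m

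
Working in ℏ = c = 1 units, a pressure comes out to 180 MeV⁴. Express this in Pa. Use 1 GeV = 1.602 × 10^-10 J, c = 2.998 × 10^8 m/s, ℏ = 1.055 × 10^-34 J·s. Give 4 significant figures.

3.747 × 10^27 Pa

Pressure is [E]/[L]³ = [E]⁴/(ℏc)³.
1 GeV⁴ → 1/(ℏc)³ × (1 GeV in J)⁴ = 2.082 × 10^37 Pa.
Convert the energy scale: 180 MeV⁴ = 1.80 × 10^-10 GeV⁴.
Result: 1.80 × 10^-10 × 2.082 × 10^37 = 3.747 × 10^27 Pa.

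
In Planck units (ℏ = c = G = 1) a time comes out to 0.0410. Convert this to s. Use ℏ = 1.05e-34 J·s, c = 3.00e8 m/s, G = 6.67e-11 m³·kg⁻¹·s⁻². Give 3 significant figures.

One Planck time: t_P = √(ℏG/c⁵) = 5.37e-44 s.
0.0410 × 5.37e-44 s = 2.20e-45 s

2.20e-45 s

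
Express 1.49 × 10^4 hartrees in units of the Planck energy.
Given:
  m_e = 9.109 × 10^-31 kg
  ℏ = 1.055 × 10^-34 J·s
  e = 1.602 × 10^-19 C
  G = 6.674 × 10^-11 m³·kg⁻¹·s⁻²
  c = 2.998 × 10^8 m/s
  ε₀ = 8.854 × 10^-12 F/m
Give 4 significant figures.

hartree: E_h = m_e e⁴/(4πε₀ℏ)² = 4.354 × 10^-18 J
Planck energy: E_P = √(ℏc⁵/G) = 1.957 × 10^9 J
1.49 × 10^4 × 4.354 × 10^-18 / 1.957 × 10^9 = 3.316 × 10^-23

3.316 × 10^-23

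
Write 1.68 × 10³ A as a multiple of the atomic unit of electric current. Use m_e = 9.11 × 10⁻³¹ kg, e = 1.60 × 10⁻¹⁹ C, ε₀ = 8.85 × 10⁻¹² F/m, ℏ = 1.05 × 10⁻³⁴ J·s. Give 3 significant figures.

atomic unit of electric current: I_au = e E_h/ℏ = m_e e⁵/((4πε₀)²ℏ³) = 6.67 × 10⁻³ A.
1.68 × 10³ / 6.67 × 10⁻³ = 2.52 × 10⁵

2.52 × 10⁵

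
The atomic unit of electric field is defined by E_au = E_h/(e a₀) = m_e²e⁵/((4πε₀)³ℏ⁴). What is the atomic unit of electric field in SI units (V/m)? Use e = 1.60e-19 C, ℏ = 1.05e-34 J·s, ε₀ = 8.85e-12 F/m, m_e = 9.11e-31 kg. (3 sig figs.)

5.20e11 V/m

E_au = E_h/(e a₀) = m_e²e⁵/((4πε₀)³ℏ⁴)
E_h = 4.38e-18 J
a₀ = 5.26e-11 m
E_h/(e·a₀) = 5.20e11 V/m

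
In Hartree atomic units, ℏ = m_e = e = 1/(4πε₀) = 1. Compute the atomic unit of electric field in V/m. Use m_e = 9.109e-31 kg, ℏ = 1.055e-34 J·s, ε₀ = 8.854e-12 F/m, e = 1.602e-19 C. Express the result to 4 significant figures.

Dimensional analysis gives E_au = E_h/(e a₀) = m_e²e⁵/((4πε₀)³ℏ⁴).
E_h = 4.354e-18 J
a₀ = 5.297e-11 m
E_h/(e·a₀) = 5.131e11 V/m

5.131e11 V/m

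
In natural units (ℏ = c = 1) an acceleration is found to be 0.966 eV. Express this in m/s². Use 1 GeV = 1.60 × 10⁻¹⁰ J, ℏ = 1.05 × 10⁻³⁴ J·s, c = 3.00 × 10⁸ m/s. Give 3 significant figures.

4.42 × 10²³ m/s²

Acceleration is [L]/[T]² = c·[E]/ℏ.
1 GeV → c/ℏ × (1 GeV in J) = 4.57 × 10³² m/s².
Convert the energy scale: 0.966 eV = 9.66 × 10⁻¹⁰ GeV.
Result: 9.66 × 10⁻¹⁰ × 4.57 × 10³² = 4.42 × 10²³ m/s².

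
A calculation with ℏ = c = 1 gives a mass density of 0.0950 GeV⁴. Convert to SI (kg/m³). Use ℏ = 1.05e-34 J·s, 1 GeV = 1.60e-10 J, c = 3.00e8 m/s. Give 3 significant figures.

Mass density is [E]/(c²[L]³) = [E]⁴/(ℏ³c⁵).
1 GeV⁴ → 1/(ℏ³c⁵) × (1 GeV in J)⁴ = 2.33e20 kg/m³.
Result: 0.0950 × 2.33e20 = 2.21e19 kg/m³.

2.21e19 kg/m³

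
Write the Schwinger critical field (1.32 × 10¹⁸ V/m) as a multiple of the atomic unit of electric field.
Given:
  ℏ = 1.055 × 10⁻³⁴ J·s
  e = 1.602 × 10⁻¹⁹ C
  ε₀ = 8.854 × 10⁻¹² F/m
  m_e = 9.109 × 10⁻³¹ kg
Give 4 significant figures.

2.573 × 10⁶

atomic unit of electric field: E_au = E_h/(e a₀) = m_e²e⁵/((4πε₀)³ℏ⁴) = 5.131 × 10¹¹ V/m.
1.32 × 10¹⁸ / 5.131 × 10¹¹ = 2.573 × 10⁶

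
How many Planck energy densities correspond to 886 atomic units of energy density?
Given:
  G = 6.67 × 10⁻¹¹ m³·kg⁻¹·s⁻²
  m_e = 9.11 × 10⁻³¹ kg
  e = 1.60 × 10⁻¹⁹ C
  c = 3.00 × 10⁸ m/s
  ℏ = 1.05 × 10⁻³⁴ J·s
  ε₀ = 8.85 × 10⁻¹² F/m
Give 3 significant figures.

5.70 × 10⁻⁹⁸

atomic unit of energy density: u_au = E_h/a₀³ = m_e⁴e¹⁰/((4πε₀)⁵ℏ⁸) = 3.01 × 10¹³ J/m³
Planck energy density: u_P = c⁷/(ℏG²) = 4.68 × 10¹¹³ J/m³
886 × 3.01 × 10¹³ / 4.68 × 10¹¹³ = 5.70 × 10⁻⁹⁸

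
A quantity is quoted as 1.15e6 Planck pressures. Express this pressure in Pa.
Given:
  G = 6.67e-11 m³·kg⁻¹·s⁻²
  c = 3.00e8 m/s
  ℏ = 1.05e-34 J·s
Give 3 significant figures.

5.38e119 Pa

One Planck pressure: p_P = c⁷/(ℏG²) = 4.68e113 Pa.
1.15e6 × 4.68e113 Pa = 5.38e119 Pa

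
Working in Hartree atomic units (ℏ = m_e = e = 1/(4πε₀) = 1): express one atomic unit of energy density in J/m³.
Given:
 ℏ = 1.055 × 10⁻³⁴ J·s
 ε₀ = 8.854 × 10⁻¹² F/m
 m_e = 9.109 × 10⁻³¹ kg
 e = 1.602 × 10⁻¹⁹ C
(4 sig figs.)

From ℏ = m_e = e = 1/(4πε₀) = 1 the energy density scale is u_au = E_h/a₀³ = m_e⁴e¹⁰/((4πε₀)⁵ℏ⁸).
E_h = 4.354 × 10⁻¹⁸ J
a₀ = 5.297 × 10⁻¹¹ m
E_h/a₀³ = 2.929 × 10¹³ J/m³

2.929 × 10¹³ J/m³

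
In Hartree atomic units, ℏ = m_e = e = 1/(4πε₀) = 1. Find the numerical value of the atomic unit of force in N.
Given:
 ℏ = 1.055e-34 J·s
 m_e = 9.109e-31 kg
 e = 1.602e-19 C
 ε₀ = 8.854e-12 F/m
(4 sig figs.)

From ℏ = m_e = e = 1/(4πε₀) = 1 the force scale is F_au = E_h/a₀ = m_e²e⁶/((4πε₀)³ℏ⁴).
E_h = 4.354e-18 J
a₀ = 5.297e-11 m
E_h/a₀ = 8.220e-8 N

8.220e-8 N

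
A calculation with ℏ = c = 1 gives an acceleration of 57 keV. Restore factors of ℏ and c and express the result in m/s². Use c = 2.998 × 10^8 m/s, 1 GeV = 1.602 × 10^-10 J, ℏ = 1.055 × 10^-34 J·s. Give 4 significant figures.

Acceleration is [L]/[T]² = c·[E]/ℏ.
1 GeV → c/ℏ × (1 GeV in J) = 4.552 × 10^32 m/s².
Convert the energy scale: 57 keV = 5.70 × 10^-5 GeV.
Result: 5.70 × 10^-5 × 4.552 × 10^32 = 2.595 × 10^28 m/s².

2.595 × 10^28 m/s²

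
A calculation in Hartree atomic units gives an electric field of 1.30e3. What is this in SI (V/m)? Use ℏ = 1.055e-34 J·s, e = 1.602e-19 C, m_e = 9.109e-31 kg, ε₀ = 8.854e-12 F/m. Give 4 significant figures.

6.670e14 V/m

One atomic unit of electric field: E_au = E_h/(e a₀) = m_e²e⁵/((4πε₀)³ℏ⁴) = 5.131e11 V/m.
1.30e3 × 5.131e11 V/m = 6.670e14 V/m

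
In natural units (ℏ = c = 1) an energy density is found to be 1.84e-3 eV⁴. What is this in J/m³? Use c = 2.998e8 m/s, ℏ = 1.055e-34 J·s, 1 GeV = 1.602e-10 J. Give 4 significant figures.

0.03830 J/m³

[E]/[L]³ = [E]⁴/(ℏc)³; restore (ℏc)⁻³.
1 GeV⁴ → 1/(ℏc)³ × (1 GeV in J)⁴ = 2.082e37 J/m³.
Convert the energy scale: 1.84e-3 eV⁴ = 1.84e-39 GeV⁴.
Result: 1.84e-39 × 2.082e37 = 0.03830 J/m³.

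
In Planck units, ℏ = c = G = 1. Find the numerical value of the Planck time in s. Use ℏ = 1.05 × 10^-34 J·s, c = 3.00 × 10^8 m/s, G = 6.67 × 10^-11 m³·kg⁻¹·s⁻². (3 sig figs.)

Dimensional analysis gives t_P = √(ℏG/c⁵).
  = √(2.88 × 10^-87)
  = 5.37 × 10^-44 s

5.37 × 10^-44 s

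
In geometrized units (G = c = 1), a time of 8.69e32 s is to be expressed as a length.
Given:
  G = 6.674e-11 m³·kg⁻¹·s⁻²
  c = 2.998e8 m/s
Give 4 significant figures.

2.605e41 m

Time → length via c.
8.69e32 s × (c) = 2.605e41 m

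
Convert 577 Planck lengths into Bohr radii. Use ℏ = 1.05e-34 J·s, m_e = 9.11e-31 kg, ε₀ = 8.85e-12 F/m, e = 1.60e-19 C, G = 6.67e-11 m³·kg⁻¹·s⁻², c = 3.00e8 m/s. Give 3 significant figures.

Planck length: ℓ_P = √(ℏG/c³) = 1.61e-35 m
Bohr radius: a₀ = 4πε₀ℏ²/(m_e e²) = 5.26e-11 m
577 × 1.61e-35 / 5.26e-11 = 1.77e-22

1.77e-22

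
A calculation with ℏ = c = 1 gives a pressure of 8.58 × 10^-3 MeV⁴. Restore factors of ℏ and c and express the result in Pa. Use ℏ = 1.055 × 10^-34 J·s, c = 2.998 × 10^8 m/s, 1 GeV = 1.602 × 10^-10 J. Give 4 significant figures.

1.786 × 10^23 Pa

Pressure is [E]/[L]³ = [E]⁴/(ℏc)³.
1 GeV⁴ → 1/(ℏc)³ × (1 GeV in J)⁴ = 2.082 × 10^37 Pa.
Convert the energy scale: 8.58 × 10^-3 MeV⁴ = 8.58 × 10^-15 GeV⁴.
Result: 8.58 × 10^-15 × 2.082 × 10^37 = 1.786 × 10^23 Pa.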